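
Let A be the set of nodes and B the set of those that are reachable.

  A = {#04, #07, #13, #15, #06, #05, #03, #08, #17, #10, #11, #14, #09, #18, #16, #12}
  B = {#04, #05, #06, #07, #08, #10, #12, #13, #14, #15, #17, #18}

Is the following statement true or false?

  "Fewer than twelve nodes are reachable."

False

Truth condition: |A ∩ B| < 12.
|A| = 16, |A ∩ B| = 12, |A ∖ B| = 4.
|A ∩ B| = 12, so the statement is false.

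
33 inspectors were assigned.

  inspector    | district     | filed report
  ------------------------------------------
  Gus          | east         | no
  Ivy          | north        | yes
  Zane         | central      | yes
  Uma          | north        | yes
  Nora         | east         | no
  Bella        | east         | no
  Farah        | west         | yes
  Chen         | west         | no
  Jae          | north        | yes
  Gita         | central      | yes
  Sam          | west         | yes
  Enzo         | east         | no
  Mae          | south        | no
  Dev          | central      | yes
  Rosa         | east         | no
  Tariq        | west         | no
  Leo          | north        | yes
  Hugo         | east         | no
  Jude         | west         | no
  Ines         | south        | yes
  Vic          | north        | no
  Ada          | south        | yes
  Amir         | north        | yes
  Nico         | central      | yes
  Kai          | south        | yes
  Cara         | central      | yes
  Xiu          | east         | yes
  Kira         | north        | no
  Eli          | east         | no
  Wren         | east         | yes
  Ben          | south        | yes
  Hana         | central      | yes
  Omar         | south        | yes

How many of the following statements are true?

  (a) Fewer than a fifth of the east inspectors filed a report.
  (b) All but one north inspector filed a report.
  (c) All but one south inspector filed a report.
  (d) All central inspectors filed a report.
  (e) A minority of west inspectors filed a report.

(a) east: |A| = 9, |A ∩ B| = 2; needs |A ∩ B| / |A| < 1/5 — false.
(b) north: |A| = 7, |A ∩ B| = 5; needs |A ∖ B| = 1 — false.
(c) south: |A| = 6, |A ∩ B| = 5; needs |A ∖ B| = 1 — true.
(d) central: |A| = 6, |A ∩ B| = 6; needs A ⊆ B, i.e. every element of A is in B (|A ∖ B| = 0) — true.
(e) west: |A| = 5, |A ∩ B| = 2; needs |A ∩ B| < |A ∖ B| — true.

3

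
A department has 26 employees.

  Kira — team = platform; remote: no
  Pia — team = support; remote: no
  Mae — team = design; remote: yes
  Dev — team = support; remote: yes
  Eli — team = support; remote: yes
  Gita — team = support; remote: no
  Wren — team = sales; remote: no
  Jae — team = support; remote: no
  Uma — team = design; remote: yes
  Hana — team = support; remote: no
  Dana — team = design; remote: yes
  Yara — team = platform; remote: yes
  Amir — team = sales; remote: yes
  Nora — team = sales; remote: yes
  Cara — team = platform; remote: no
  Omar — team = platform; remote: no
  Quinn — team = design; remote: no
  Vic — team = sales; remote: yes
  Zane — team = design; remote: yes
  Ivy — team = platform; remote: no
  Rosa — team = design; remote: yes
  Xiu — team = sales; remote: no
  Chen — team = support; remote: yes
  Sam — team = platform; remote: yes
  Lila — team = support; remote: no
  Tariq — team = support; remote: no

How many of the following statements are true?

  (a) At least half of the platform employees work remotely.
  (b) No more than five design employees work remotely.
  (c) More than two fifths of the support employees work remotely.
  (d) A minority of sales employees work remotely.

(a) platform: |A| = 6, |A ∩ B| = 2; needs |A ∩ B| ≥ |A ∖ B| — false.
(b) design: |A| = 6, |A ∩ B| = 5; needs |A ∩ B| ≤ 5 — true.
(c) support: |A| = 9, |A ∩ B| = 3; needs |A ∩ B| / |A| > 2/5 — false.
(d) sales: |A| = 5, |A ∩ B| = 3; needs |A ∩ B| < |A ∖ B| — false.

1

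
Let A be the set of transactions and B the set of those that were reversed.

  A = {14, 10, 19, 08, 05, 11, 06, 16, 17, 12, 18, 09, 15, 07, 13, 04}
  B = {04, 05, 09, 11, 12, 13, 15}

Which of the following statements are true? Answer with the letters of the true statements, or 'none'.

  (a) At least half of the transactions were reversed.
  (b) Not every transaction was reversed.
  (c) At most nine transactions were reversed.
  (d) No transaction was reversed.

(b), (c)

|A| = 16, |A ∩ B| = 7, |A ∖ B| = 9.
(a) |A ∩ B| ≥ |A ∖ B|: fails.
(b) A ⊄ B (|A ∖ B| ≥ 1): holds.
(c) |A ∩ B| ≤ 9: holds.
(d) A ∩ B = ∅ (|A ∩ B| = 0): fails.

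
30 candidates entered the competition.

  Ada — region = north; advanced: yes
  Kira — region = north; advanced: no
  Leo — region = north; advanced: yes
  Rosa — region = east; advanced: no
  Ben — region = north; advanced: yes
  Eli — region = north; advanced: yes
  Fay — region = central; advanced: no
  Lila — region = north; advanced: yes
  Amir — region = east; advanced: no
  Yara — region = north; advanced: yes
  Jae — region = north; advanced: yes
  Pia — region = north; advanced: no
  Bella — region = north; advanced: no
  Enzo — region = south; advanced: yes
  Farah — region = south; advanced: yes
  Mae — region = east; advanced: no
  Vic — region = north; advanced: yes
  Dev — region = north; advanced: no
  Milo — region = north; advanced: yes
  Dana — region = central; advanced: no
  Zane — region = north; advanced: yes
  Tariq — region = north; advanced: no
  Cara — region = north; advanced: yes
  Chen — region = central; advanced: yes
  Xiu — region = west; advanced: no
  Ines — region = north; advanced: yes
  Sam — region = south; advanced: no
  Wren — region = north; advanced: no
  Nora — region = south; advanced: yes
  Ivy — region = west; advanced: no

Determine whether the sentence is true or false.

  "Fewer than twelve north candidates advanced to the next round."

False

Truth condition: |A ∩ B| < 12.
|A| = 18, |A ∩ B| = 12, |A ∖ B| = 6.
|A ∩ B| = 12, so the statement is false.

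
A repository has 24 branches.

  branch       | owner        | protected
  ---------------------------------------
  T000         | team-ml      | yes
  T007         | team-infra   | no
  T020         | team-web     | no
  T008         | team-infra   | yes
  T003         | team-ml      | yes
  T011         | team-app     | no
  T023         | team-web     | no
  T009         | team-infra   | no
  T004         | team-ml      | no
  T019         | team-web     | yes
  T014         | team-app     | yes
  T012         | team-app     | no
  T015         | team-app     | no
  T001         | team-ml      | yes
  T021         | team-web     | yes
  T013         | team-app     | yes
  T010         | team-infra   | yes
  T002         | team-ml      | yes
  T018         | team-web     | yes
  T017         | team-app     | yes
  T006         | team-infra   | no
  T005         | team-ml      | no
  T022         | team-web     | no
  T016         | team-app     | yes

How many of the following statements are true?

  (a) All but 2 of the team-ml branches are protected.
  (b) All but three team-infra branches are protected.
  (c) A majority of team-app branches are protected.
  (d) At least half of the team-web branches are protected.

(a) team-ml: |A| = 6, |A ∩ B| = 4; needs |A ∖ B| = 2 — true.
(b) team-infra: |A| = 5, |A ∩ B| = 2; needs |A ∖ B| = 3 — true.
(c) team-app: |A| = 7, |A ∩ B| = 4; needs |A ∩ B| > |A ∖ B| — true.
(d) team-web: |A| = 6, |A ∩ B| = 3; needs |A ∩ B| ≥ |A ∖ B| — true.

4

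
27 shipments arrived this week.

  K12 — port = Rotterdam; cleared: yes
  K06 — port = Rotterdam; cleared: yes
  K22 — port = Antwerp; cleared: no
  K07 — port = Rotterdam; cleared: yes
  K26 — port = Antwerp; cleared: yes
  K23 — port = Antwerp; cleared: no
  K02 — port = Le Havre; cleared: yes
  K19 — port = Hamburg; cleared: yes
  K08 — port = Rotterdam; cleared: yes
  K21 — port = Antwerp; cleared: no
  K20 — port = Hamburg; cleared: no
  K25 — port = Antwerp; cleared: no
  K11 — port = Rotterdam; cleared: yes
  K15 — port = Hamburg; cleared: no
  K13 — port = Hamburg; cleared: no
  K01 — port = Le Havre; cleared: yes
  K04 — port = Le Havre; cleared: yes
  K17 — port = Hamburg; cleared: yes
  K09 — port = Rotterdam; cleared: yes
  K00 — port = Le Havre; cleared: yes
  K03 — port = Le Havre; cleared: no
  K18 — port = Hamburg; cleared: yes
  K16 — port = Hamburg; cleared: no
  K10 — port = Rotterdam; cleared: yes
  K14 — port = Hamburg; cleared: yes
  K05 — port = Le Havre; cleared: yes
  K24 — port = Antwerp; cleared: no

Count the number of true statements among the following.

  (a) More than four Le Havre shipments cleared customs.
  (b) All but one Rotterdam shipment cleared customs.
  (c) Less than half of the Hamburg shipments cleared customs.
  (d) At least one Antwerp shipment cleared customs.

(a) Le Havre: |A| = 6, |A ∩ B| = 5; needs |A ∩ B| > 4 — true.
(b) Rotterdam: |A| = 7, |A ∩ B| = 7; needs |A ∖ B| = 1 — false.
(c) Hamburg: |A| = 8, |A ∩ B| = 4; needs |A ∩ B| < |A ∖ B| — false.
(d) Antwerp: |A| = 6, |A ∩ B| = 1; needs A ∩ B ≠ ∅ (|A ∩ B| ≥ 1) — true.

2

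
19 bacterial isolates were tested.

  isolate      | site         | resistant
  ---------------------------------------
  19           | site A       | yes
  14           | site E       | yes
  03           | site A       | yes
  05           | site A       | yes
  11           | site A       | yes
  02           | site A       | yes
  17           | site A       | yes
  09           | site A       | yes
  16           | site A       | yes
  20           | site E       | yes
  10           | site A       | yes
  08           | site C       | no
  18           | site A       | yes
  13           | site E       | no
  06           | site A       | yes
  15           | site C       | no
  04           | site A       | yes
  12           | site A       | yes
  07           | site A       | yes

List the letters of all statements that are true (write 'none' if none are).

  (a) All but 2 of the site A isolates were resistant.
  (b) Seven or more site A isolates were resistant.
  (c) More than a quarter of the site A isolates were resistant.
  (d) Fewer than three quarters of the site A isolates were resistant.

|A| = 14, |A ∩ B| = 14, |A ∖ B| = 0.
(a) |A ∖ B| = 2: fails.
(b) |A ∩ B| ≥ 7: holds.
(c) |A ∩ B| / |A| > 1/4: holds.
(d) |A ∩ B| / |A| < 3/4: fails.

(b), (c)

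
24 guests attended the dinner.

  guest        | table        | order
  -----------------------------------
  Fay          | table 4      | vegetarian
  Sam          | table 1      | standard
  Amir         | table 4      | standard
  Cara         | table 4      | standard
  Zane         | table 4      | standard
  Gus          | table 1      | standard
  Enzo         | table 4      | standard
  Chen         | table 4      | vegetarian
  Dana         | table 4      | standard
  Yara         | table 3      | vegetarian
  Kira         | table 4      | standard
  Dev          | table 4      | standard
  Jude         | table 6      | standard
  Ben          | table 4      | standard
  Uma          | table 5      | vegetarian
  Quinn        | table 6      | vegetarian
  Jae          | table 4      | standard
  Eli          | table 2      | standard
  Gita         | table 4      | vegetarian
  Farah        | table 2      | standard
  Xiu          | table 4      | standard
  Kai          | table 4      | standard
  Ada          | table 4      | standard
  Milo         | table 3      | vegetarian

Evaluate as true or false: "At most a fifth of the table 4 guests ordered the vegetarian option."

The determiner here denotes the relation: |A ∩ B| / |A| ≤ 1/5.
|A| = 15, |A ∩ B| = 3, |A ∖ B| = 12.
|A ∩ B|/|A| = 3/15, so the statement is true.

True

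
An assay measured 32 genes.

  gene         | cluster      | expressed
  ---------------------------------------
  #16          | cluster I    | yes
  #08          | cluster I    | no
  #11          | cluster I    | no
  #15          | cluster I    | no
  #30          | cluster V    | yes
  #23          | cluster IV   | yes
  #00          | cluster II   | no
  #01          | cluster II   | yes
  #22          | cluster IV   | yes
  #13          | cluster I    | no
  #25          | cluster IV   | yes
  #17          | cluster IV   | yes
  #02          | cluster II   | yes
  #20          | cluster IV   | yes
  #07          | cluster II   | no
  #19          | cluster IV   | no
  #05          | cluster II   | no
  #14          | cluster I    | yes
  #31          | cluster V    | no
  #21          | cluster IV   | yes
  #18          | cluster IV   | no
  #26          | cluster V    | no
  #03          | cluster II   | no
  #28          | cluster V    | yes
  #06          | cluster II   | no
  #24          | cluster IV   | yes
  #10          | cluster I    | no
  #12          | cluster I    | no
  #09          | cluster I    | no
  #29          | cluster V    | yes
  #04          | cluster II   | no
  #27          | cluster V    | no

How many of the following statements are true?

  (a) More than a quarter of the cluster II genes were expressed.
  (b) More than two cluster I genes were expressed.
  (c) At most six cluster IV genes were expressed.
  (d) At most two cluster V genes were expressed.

(a) cluster II: |A| = 8, |A ∩ B| = 2; needs |A ∩ B| / |A| > 1/4 — false.
(b) cluster I: |A| = 9, |A ∩ B| = 2; needs |A ∩ B| > 2 — false.
(c) cluster IV: |A| = 9, |A ∩ B| = 7; needs |A ∩ B| ≤ 6 — false.
(d) cluster V: |A| = 6, |A ∩ B| = 3; needs |A ∩ B| ≤ 2 — false.

0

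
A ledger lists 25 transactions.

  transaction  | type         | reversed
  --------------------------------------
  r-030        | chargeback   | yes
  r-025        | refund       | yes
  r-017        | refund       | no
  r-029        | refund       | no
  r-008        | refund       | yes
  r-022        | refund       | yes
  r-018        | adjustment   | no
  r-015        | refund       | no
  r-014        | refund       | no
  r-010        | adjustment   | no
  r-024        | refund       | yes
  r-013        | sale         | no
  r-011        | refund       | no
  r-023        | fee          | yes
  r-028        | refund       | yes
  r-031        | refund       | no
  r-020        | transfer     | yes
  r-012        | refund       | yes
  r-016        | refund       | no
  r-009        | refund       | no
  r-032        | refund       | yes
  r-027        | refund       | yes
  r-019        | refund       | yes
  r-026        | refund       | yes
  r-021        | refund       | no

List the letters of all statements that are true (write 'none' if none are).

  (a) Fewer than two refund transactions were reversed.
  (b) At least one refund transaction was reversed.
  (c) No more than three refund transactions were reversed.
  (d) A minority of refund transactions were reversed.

(b)

|A| = 19, |A ∩ B| = 10, |A ∖ B| = 9.
(a) |A ∩ B| < 2: fails.
(b) A ∩ B ≠ ∅ (|A ∩ B| ≥ 1): holds.
(c) |A ∩ B| ≤ 3: fails.
(d) |A ∩ B| < |A ∖ B|: fails.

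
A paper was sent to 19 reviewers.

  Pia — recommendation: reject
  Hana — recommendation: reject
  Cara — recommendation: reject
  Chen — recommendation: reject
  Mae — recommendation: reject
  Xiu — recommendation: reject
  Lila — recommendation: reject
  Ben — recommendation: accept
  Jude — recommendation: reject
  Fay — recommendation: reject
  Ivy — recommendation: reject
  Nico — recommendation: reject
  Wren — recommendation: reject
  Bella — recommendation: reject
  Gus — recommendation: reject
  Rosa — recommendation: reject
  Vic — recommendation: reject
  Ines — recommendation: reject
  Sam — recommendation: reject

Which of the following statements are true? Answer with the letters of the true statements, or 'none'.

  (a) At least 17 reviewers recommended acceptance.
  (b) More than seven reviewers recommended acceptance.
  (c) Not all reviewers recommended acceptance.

(c)

|A| = 19, |A ∩ B| = 1, |A ∖ B| = 18.
(a) |A ∩ B| ≥ 17: fails.
(b) |A ∩ B| > 7: fails.
(c) A ⊄ B (|A ∖ B| ≥ 1): holds.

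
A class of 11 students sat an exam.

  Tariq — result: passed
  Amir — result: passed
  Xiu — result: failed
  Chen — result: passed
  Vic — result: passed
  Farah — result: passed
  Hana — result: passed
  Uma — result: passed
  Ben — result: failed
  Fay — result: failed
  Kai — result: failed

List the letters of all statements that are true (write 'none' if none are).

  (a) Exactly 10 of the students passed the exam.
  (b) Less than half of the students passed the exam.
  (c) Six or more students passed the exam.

(c)

|A| = 11, |A ∩ B| = 7, |A ∖ B| = 4.
(a) |A ∩ B| = 10: fails.
(b) |A ∩ B| < |A ∖ B|: fails.
(c) |A ∩ B| ≥ 6: holds.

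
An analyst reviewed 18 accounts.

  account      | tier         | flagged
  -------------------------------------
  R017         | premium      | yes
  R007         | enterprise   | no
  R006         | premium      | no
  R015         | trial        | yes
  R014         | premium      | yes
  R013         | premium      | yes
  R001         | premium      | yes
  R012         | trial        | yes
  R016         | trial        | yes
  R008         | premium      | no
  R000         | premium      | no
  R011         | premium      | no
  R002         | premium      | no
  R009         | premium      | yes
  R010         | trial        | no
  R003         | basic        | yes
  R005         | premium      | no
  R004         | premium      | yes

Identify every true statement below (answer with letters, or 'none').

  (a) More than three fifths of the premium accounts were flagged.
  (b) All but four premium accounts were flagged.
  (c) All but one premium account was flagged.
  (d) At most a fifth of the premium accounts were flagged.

none

|A| = 12, |A ∩ B| = 6, |A ∖ B| = 6.
(a) |A ∩ B| / |A| > 3/5: fails.
(b) |A ∖ B| = 4: fails.
(c) |A ∖ B| = 1: fails.
(d) |A ∩ B| / |A| ≤ 1/5: fails.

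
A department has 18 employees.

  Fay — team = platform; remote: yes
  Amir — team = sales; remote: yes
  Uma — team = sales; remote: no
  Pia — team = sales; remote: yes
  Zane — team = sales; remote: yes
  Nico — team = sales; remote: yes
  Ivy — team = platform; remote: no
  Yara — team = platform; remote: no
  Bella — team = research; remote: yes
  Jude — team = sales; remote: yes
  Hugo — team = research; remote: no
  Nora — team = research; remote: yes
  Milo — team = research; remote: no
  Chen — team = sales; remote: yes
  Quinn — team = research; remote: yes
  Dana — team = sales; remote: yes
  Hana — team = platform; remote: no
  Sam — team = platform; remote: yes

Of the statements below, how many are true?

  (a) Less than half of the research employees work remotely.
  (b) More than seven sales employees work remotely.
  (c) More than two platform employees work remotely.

0

(a) research: |A| = 5, |A ∩ B| = 3; needs |A ∩ B| < |A ∖ B| — false.
(b) sales: |A| = 8, |A ∩ B| = 7; needs |A ∩ B| > 7 — false.
(c) platform: |A| = 5, |A ∩ B| = 2; needs |A ∩ B| > 2 — false.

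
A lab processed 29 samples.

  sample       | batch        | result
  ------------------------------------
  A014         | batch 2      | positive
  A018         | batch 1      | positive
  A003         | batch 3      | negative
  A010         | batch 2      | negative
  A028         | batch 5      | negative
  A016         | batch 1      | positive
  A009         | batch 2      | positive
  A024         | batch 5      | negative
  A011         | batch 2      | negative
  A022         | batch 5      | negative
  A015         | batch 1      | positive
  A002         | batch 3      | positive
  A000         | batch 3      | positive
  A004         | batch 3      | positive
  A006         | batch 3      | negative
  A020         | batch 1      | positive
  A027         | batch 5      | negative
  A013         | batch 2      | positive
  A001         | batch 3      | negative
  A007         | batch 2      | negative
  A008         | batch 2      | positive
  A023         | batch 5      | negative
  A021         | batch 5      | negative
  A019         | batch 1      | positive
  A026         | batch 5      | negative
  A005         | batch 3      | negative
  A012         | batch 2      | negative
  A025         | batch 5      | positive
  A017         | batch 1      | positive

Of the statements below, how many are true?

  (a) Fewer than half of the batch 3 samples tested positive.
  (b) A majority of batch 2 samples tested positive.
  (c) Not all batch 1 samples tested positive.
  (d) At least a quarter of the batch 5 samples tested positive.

(a) batch 3: |A| = 7, |A ∩ B| = 3; needs |A ∩ B| < |A ∖ B| — true.
(b) batch 2: |A| = 8, |A ∩ B| = 4; needs |A ∩ B| > |A ∖ B| — false.
(c) batch 1: |A| = 6, |A ∩ B| = 6; needs A ⊄ B (|A ∖ B| ≥ 1) — false.
(d) batch 5: |A| = 8, |A ∩ B| = 1; needs |A ∩ B| / |A| ≥ 1/4 — false.

1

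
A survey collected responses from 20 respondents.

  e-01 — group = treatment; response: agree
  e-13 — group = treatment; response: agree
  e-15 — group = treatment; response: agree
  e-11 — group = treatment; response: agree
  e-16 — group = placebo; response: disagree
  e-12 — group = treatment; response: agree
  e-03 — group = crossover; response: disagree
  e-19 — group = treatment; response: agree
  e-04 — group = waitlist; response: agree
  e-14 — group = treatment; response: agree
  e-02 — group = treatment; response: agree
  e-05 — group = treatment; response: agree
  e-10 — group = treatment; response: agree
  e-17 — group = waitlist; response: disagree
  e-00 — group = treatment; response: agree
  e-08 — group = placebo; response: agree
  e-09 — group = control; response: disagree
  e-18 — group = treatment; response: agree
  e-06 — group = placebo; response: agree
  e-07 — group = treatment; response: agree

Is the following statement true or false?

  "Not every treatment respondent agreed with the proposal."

False

Truth condition: A ⊄ B (|A ∖ B| ≥ 1).
A (the restrictor) = {e-01, e-13, e-15, e-11, e-12, e-19, e-14, e-02, e-05, e-10, e-00, e-18, e-07}, |A| = 13.
A ∖ B = {}, so |A ∖ B| = 0.
So the statement is false.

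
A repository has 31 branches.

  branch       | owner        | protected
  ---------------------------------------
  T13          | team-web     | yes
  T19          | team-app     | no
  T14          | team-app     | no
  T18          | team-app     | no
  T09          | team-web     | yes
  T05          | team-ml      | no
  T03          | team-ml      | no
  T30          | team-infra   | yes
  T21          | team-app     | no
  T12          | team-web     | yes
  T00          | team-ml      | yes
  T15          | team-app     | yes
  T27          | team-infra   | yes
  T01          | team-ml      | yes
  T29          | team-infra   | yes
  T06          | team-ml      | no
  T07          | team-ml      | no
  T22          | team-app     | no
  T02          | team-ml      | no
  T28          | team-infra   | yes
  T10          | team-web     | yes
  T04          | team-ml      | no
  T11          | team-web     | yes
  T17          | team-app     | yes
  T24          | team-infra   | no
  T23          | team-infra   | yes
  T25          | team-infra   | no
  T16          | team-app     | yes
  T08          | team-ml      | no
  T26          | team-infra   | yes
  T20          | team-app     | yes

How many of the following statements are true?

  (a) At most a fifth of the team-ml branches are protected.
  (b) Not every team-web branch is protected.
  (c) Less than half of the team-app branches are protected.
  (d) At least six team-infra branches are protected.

(a) team-ml: |A| = 9, |A ∩ B| = 2; needs |A ∩ B| / |A| ≤ 1/5 — false.
(b) team-web: |A| = 5, |A ∩ B| = 5; needs A ⊄ B (|A ∖ B| ≥ 1) — false.
(c) team-app: |A| = 9, |A ∩ B| = 4; needs |A ∩ B| < |A ∖ B| — true.
(d) team-infra: |A| = 8, |A ∩ B| = 6; needs |A ∩ B| ≥ 6 — true.

2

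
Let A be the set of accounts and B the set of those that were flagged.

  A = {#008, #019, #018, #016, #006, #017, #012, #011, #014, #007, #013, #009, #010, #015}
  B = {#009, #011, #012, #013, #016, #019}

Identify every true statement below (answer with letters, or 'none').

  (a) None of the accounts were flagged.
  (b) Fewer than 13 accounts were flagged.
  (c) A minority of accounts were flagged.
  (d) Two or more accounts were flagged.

(b), (c), (d)

|A| = 14, |A ∩ B| = 6, |A ∖ B| = 8.
(a) A ∩ B = ∅ (|A ∩ B| = 0): fails.
(b) |A ∩ B| < 13: holds.
(c) |A ∩ B| < |A ∖ B|: holds.
(d) |A ∩ B| ≥ 2: holds.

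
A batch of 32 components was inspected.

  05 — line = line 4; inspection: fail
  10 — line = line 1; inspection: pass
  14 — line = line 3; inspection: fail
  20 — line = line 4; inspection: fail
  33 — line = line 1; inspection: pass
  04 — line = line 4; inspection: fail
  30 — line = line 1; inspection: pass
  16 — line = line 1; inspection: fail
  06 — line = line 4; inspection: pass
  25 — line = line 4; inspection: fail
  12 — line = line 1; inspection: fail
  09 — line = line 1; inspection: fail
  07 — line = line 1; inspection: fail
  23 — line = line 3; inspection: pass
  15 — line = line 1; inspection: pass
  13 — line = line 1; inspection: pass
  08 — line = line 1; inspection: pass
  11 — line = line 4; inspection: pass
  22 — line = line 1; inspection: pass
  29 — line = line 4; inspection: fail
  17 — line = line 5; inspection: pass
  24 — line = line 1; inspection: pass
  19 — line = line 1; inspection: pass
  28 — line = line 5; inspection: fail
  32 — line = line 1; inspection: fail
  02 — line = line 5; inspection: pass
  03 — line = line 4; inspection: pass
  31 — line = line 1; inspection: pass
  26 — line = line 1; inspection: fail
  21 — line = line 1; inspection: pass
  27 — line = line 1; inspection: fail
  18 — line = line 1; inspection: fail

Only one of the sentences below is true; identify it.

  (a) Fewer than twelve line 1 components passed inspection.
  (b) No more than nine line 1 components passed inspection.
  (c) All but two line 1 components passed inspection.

|A| = 19, |A ∩ B| = 11, |A ∖ B| = 8.
(a) requires |A ∩ B| < 12: true.
(b) requires |A ∩ B| ≤ 9: false.
(c) requires |A ∖ B| = 2: false.

(a)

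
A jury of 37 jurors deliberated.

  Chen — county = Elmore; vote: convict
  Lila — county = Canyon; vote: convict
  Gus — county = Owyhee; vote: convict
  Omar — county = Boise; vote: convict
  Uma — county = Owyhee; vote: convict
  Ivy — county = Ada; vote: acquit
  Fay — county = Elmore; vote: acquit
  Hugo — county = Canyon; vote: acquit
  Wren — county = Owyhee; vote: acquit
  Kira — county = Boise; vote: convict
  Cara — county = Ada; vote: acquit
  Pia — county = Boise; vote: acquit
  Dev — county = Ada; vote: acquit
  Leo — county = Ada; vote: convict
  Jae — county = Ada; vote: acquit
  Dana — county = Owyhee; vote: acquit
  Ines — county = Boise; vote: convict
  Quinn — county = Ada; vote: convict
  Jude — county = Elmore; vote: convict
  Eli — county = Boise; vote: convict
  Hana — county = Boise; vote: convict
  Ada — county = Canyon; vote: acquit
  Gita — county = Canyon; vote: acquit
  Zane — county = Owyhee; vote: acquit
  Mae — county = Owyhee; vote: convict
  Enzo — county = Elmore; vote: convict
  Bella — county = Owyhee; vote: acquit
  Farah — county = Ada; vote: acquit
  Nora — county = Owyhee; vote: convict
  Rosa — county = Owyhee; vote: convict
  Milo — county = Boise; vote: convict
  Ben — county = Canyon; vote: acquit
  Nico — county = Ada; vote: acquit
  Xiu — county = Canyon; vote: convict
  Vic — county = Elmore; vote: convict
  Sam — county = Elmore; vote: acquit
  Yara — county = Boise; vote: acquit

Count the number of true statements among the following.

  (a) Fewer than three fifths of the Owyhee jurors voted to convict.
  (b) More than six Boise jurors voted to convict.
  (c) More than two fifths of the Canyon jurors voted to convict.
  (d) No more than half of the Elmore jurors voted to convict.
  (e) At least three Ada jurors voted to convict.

1

(a) Owyhee: |A| = 9, |A ∩ B| = 5; needs |A ∩ B| / |A| < 3/5 — true.
(b) Boise: |A| = 8, |A ∩ B| = 6; needs |A ∩ B| > 6 — false.
(c) Canyon: |A| = 6, |A ∩ B| = 2; needs |A ∩ B| / |A| > 2/5 — false.
(d) Elmore: |A| = 6, |A ∩ B| = 4; needs |A ∩ B| ≤ |A ∖ B| — false.
(e) Ada: |A| = 8, |A ∩ B| = 2; needs |A ∩ B| ≥ 3 — false.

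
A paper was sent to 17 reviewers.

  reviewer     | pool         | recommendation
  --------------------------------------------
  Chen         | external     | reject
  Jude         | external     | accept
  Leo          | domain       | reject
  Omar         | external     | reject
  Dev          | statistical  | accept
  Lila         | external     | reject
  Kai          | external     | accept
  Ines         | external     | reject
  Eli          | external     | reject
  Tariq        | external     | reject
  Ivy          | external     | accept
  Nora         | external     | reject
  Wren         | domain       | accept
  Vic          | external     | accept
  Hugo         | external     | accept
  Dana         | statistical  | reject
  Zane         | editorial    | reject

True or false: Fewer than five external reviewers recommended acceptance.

'Fewer than five external reviewers recommended acceptance' holds iff |A ∩ B| < 5.
A (the restrictor) = {Chen, Jude, Omar, Lila, Kai, Ines, Eli, Tariq, Ivy, Nora, Vic, Hugo}, |A| = 12.
A ∩ B = {Jude, Kai, Ivy, Vic, Hugo}, so |A ∩ B| = 5.
|A ∩ B| = 5, so the statement is false.

False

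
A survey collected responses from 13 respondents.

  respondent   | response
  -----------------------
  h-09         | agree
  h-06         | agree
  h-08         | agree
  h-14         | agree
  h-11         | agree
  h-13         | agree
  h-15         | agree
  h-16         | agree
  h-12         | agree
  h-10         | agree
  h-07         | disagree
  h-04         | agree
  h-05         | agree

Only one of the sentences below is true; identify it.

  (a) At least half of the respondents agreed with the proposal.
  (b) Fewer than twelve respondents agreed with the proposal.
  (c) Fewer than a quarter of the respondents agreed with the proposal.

|A| = 13, |A ∩ B| = 12, |A ∖ B| = 1.
(a) requires |A ∩ B| ≥ |A ∖ B|: true.
(b) requires |A ∩ B| < 12: false.
(c) requires |A ∩ B| / |A| < 1/4: false.

(a)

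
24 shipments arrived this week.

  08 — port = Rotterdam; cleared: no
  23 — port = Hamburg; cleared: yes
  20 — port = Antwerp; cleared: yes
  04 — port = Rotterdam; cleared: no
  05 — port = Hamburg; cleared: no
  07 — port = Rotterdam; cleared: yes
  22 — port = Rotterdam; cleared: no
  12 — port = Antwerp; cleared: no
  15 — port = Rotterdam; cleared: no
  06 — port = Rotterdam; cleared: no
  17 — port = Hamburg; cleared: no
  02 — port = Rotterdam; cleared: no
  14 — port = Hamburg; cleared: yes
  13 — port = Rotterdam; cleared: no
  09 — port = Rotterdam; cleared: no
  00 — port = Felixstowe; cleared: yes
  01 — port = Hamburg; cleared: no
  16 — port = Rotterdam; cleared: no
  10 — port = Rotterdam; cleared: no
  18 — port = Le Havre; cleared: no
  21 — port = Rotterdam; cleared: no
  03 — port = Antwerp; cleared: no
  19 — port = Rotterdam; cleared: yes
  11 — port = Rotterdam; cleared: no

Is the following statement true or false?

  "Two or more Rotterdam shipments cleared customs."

'Two or more Rotterdam shipments cleared customs' holds iff |A ∩ B| ≥ 2.
A (the restrictor) = {08, 04, 07, 22, 15, 06, 02, 13, 09, 16, 10, 21, 19, 11}, |A| = 14.
A ∩ B = {07, 19}, so |A ∩ B| = 2.
|A ∩ B| = 2, so the statement is true.

True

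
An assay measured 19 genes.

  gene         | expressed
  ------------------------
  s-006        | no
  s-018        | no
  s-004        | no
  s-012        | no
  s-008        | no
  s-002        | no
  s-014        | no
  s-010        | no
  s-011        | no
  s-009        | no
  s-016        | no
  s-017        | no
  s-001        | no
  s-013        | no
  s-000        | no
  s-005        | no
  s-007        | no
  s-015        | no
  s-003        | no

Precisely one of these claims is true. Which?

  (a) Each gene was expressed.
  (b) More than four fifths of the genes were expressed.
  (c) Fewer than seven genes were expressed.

|A| = 19, |A ∩ B| = 0, |A ∖ B| = 19.
(a) requires A ⊆ B, i.e. every element of A is in B (|A ∖ B| = 0): false.
(b) requires |A ∩ B| / |A| > 4/5: false.
(c) requires |A ∩ B| < 7: true.

(c)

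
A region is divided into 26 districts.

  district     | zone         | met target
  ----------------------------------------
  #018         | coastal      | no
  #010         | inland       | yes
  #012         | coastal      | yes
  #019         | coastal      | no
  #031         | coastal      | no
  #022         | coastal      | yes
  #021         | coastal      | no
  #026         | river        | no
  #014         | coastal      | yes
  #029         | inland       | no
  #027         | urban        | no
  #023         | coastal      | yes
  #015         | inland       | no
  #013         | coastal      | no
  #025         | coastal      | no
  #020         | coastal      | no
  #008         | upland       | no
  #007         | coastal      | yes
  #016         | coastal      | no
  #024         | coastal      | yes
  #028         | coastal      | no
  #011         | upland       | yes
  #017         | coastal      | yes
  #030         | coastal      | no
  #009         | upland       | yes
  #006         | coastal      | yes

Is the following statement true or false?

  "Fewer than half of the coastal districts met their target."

Truth condition: |A ∩ B| < |A ∖ B|.
|A| = 18, |A ∩ B| = 8, |A ∖ B| = 10.
8 < 10, so the statement is true.

True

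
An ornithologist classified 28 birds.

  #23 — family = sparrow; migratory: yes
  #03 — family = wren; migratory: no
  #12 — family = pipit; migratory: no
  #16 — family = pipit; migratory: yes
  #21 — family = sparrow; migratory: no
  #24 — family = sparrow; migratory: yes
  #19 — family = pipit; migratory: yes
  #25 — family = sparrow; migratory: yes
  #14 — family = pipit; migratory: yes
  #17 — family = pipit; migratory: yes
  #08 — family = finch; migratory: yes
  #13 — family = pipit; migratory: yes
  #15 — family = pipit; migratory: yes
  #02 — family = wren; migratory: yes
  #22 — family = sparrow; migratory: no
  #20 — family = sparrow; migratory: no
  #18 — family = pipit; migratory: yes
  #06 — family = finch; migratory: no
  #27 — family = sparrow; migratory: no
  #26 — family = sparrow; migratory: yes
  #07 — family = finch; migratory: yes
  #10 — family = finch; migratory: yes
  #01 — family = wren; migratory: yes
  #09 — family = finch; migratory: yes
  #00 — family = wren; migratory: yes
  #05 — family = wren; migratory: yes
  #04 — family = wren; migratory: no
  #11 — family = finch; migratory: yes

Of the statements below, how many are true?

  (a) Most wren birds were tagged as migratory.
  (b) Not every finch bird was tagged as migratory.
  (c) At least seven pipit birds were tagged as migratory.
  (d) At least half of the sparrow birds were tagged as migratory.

(a) wren: |A| = 6, |A ∩ B| = 4; needs |A ∩ B| > |A ∖ B| — true.
(b) finch: |A| = 6, |A ∩ B| = 5; needs A ⊄ B (|A ∖ B| ≥ 1) — true.
(c) pipit: |A| = 8, |A ∩ B| = 7; needs |A ∩ B| ≥ 7 — true.
(d) sparrow: |A| = 8, |A ∩ B| = 4; needs |A ∩ B| ≥ |A ∖ B| — true.

4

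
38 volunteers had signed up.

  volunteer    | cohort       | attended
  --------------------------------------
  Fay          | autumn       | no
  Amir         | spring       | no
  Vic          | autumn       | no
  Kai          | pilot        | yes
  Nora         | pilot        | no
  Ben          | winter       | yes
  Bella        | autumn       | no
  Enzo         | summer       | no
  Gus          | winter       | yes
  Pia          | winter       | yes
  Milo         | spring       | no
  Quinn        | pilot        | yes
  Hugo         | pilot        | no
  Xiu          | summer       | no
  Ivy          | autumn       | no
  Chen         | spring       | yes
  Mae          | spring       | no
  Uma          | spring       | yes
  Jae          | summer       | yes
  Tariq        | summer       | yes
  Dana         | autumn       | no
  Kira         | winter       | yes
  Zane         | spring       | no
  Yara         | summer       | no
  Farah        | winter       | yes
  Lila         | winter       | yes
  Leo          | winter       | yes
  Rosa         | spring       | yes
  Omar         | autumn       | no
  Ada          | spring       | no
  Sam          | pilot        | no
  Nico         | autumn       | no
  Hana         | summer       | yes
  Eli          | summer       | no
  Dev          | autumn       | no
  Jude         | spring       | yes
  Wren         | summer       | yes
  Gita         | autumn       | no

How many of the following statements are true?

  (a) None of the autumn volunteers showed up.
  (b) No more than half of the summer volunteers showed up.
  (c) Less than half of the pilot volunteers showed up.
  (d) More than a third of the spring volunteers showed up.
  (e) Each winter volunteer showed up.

(a) autumn: |A| = 9, |A ∩ B| = 0; needs A ∩ B = ∅ (|A ∩ B| = 0) — true.
(b) summer: |A| = 8, |A ∩ B| = 4; needs |A ∩ B| ≤ |A ∖ B| — true.
(c) pilot: |A| = 5, |A ∩ B| = 2; needs |A ∩ B| < |A ∖ B| — true.
(d) spring: |A| = 9, |A ∩ B| = 4; needs |A ∩ B| / |A| > 1/3 — true.
(e) winter: |A| = 7, |A ∩ B| = 7; needs A ⊆ B, i.e. every element of A is in B (|A ∖ B| = 0) — true.

5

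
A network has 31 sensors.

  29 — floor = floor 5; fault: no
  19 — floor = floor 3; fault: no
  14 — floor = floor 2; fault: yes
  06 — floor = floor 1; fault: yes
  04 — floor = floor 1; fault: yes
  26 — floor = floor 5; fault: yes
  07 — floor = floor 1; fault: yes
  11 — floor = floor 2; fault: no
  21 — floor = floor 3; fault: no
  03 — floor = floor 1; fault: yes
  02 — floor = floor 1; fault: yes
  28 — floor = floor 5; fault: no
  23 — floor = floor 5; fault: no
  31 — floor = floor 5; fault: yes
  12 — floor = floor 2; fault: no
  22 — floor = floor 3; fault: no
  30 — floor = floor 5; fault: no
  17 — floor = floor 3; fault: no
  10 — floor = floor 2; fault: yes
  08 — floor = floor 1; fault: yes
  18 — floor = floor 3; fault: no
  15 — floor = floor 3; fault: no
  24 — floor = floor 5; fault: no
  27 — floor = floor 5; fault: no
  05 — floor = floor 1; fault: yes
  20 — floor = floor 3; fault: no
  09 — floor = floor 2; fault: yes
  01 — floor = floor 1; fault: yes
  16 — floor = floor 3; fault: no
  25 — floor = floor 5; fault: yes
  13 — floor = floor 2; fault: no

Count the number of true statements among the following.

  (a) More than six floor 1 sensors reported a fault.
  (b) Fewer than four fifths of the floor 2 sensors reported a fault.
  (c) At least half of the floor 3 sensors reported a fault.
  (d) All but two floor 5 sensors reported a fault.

2

(a) floor 1: |A| = 8, |A ∩ B| = 8; needs |A ∩ B| > 6 — true.
(b) floor 2: |A| = 6, |A ∩ B| = 3; needs |A ∩ B| / |A| < 4/5 — true.
(c) floor 3: |A| = 8, |A ∩ B| = 0; needs |A ∩ B| ≥ |A ∖ B| — false.
(d) floor 5: |A| = 9, |A ∩ B| = 3; needs |A ∖ B| = 2 — false.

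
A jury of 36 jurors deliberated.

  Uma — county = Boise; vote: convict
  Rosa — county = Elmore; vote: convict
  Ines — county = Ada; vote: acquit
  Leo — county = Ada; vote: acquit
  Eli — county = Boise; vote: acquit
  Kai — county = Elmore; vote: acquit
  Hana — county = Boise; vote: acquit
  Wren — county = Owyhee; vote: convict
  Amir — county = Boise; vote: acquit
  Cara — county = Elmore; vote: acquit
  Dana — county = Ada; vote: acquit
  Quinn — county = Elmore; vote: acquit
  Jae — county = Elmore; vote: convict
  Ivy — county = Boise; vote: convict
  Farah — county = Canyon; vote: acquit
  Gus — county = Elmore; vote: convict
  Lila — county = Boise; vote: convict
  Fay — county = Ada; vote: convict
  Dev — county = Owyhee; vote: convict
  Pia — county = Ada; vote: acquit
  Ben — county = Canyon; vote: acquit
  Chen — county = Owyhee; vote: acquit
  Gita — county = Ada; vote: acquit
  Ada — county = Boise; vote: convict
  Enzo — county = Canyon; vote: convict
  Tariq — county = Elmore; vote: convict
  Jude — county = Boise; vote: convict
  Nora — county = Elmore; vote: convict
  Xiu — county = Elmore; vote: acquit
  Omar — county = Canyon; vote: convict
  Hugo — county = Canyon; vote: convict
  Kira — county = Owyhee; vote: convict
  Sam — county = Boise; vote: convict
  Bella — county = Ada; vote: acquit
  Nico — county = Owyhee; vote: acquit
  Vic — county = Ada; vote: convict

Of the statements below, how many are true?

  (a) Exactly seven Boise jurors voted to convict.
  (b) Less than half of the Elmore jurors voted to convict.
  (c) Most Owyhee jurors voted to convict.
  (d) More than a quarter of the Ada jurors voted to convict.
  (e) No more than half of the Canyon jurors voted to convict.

1

(a) Boise: |A| = 9, |A ∩ B| = 6; needs |A ∩ B| = 7 — false.
(b) Elmore: |A| = 9, |A ∩ B| = 5; needs |A ∩ B| < |A ∖ B| — false.
(c) Owyhee: |A| = 5, |A ∩ B| = 3; needs |A ∩ B| > |A ∖ B| — true.
(d) Ada: |A| = 8, |A ∩ B| = 2; needs |A ∩ B| / |A| > 1/4 — false.
(e) Canyon: |A| = 5, |A ∩ B| = 3; needs |A ∩ B| ≤ |A ∖ B| — false.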